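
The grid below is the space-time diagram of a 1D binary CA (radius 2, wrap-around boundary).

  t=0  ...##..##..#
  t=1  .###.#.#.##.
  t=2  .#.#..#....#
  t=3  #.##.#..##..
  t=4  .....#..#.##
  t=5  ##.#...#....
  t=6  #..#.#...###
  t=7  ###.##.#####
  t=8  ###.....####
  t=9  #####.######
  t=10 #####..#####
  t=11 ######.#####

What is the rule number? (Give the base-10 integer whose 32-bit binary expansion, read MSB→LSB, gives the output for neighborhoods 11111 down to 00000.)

4078404810

  nb #####: next=#  (t=7,i=0, bit31=1)
  nb ####.: next=#  (t=6,i=11, bit30=1)
  nb ###.#: next=#  (t=1,i=3, bit29=1)
  nb ###..: next=#  (t=6,i=0, bit28=1)
  nb ##.##: next=.  (t=7,i=3, bit27=0)
  nb ##.#.: next=.  (t=1,i=4, bit26=0)
  nb ##..#: next=#  (t=0,i=5, bit25=1)
  nb ##...: next=#  (t=4,i=0, bit24=1)
  nb #.###: next=.  (t=7,i=7, bit23=0)
  nb #.##.: next=.  (t=1,i=9, bit22=0)
  nb #.#.#: next=.  (t=1,i=5, bit21=0)
  nb #.#..: next=#  (t=2,i=3, bit20=1)
  nb #..##: next=.  (t=0,i=6, bit19=0)
  nb #..#.: next=#  (t=0,i=10, bit18=1)
  nb #...#: next=#  (t=0,i=1, bit17=1)
  nb #....: next=#  (t=2,i=8, bit16=1)
  nb .####: next=#  (t=6,i=10, bit15=1)
  nb .###.: next=.  (t=1,i=2, bit14=0)
  nb .##.#: next=.  (t=3,i=3, bit13=0)
  nb .##..: next=.  (t=0,i=4, bit12=0)
  nb .#.##: next=.  (t=1,i=8, bit11=0)
  nb .#.#.: next=#  (t=1,i=6, bit10=1)
  nb .#..#: next=.  (t=2,i=4, bit9=0)
  nb .#...: next=.  (t=0,i=0, bit8=0)
  nb ..###: next=#  (t=1,i=1, bit7=1)
  nb ..##.: next=#  (t=0,i=3, bit6=1)
  nb ..#.#: next=.  (t=2,i=11, bit5=0)
  nb ..#..: next=.  (t=0,i=11, bit4=0)
  nb ...##: next=#  (t=0,i=2, bit3=1)
  nb ...#.: next=.  (t=2,i=10, bit2=0)
  nb ....#: next=#  (t=2,i=9, bit1=1)
  nb .....: next=.  (t=4,i=2, bit0=0)
  bits 11110011000101111000010011001010 = 4078404810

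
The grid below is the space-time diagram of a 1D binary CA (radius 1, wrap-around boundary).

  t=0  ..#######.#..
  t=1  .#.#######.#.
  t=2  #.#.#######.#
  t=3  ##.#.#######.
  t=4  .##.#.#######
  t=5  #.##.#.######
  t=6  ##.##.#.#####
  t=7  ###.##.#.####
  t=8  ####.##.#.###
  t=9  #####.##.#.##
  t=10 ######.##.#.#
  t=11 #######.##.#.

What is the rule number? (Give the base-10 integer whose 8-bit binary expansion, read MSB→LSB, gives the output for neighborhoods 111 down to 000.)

242

  [7] ### => #  t=0,i=3
  [6] ##. => #  t=0,i=8
  [5] #.# => #  t=0,i=9
  [4] #.. => #  t=0,i=11
  [3] .## => .  t=0,i=2
  [2] .#. => .  t=0,i=10
  [1] ..# => #  t=0,i=1
  [0] ... => .  t=0,i=0
  bits 11110010 = 242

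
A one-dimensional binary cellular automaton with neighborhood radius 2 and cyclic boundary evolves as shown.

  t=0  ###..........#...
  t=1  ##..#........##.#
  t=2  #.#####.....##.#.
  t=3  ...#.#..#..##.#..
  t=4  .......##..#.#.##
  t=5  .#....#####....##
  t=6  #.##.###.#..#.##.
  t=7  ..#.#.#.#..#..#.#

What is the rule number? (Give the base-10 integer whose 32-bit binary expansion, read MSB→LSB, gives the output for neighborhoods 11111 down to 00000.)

  [31] ##### => .  t=2,i=4
  [30] ####. => #  t=2,i=5
  [29] ###.# => .  t=6,i=7
  [28] ###.. => .  t=0,i=2
  [27] ##.## => #  t=1,i=15
  [26] ##.#. => #  t=2,i=14
  [25] ##..# => #  t=1,i=2
  [24] ##... => .  t=0,i=3
  [23] #.### => .  t=1,i=16
  [22] #.##. => #  t=4,i=15
  [21] #.#.# => .  t=2,i=0
  [20] #.#.. => .  t=3,i=5
  [19] #..## => .  t=3,i=10
  [18] #..#. => #  t=1,i=3
  [17] #...# => .  t=0,i=15
  [16] #.... => #  t=0,i=4
  [15] .#### => #  t=2,i=3
  [14] .###. => #  t=0,i=1
  [13] .##.# => .  t=1,i=14
  [12] .##.. => #  t=4,i=8
  [11] .#.## => .  t=2,i=1
  [10] .#.#. => .  t=2,i=16
  [9] .#..# => .  t=3,i=6
  [8] .#... => #  t=0,i=14
  [7] ..### => #  t=0,i=0
  [6] ..##. => #  t=1,i=13
  [5] ..#.# => .  t=3,i=3
  [4] ..#.. => #  t=0,i=13
  [3] ...## => #  t=0,i=16
  [2] ...#. => .  t=0,i=12
  [1] ....# => .  t=0,i=11
  [0] ..... => .  t=0,i=5
  bits 01001110010001011101000111011000 = 1313198552

1313198552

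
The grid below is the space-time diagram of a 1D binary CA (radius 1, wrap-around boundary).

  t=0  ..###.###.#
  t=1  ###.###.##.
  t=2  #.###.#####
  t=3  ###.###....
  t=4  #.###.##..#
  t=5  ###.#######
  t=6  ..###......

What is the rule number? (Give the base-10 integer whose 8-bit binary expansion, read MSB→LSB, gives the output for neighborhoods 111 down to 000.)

  [7] ### => .  t=0,i=3
  [6] ##. => #  t=0,i=4
  [5] #.# => #  t=0,i=5
  [4] #.. => #  t=0,i=0
  [3] .## => #  t=0,i=2
  [2] .#. => .  t=0,i=10
  [1] ..# => #  t=0,i=1
  [0] ... => .  t=3,i=8
  bits 01111010 = 122

122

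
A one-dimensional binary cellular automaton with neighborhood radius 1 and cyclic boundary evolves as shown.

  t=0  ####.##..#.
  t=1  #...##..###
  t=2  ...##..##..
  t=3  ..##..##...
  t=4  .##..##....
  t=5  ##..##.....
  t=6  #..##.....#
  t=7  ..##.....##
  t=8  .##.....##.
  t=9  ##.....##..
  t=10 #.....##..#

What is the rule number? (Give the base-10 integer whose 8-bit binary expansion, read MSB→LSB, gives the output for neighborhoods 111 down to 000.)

46

  nb ###: next=.  (t=0,i=1, bit7=0)
  nb ##.: next=.  (t=0,i=3, bit6=0)
  nb #.#: next=#  (t=0,i=4, bit5=1)
  nb #..: next=.  (t=0,i=7, bit4=0)
  nb .##: next=#  (t=0,i=0, bit3=1)
  nb .#.: next=#  (t=0,i=9, bit2=1)
  nb ..#: next=#  (t=0,i=8, bit1=1)
  nb ...: next=.  (t=1,i=2, bit0=0)
  bits 00101110 = 46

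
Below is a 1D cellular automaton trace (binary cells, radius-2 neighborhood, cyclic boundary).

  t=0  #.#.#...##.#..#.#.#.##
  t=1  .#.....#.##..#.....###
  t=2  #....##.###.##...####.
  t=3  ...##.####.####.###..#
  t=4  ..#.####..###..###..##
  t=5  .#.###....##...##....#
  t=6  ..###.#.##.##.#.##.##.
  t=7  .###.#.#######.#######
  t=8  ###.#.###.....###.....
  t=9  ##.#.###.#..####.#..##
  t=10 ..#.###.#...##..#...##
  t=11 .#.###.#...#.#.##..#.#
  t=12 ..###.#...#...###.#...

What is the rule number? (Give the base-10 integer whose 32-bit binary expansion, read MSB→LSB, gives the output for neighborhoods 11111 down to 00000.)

231012510

  ##### -> .   bit 31 = 0  t=7,i=9
  ####. -> .   bit 30 = 0  t=2,i=19
  ###.# -> .   bit 29 = 0  t=0,i=0
  ###.. -> .   bit 28 = 0  t=3,i=18
  ##.## -> #   bit 27 = 1  t=2,i=7
  ##.#. -> #   bit 26 = 1  t=0,i=1
  ##..# -> .   bit 25 = 0  t=1,i=11
  ##... -> #   bit 24 = 1  t=2,i=14
  #.### -> #   bit 23 = 1  t=0,i=20
  #.##. -> #   bit 22 = 1  t=1,i=9
  #.#.# -> .   bit 21 = 0  t=0,i=2
  #.#.. -> .   bit 20 = 0  t=0,i=4
  #..## -> .   bit 19 = 0  t=4,i=9
  #..#. -> #   bit 18 = 1  t=0,i=13
  #...# -> .   bit 17 = 0  t=0,i=6
  #.... -> .   bit 16 = 0  t=1,i=3
  .#### -> #   bit 15 = 1  t=2,i=18
  .###. -> #   bit 14 = 1  t=0,i=21
  .##.# -> #   bit 13 = 1  t=0,i=9
  .##.. -> #   bit 12 = 1  t=1,i=10
  .#.## -> #   bit 11 = 1  t=0,i=19
  .#.#. -> .   bit 10 = 0  t=0,i=3
  .#..# -> .   bit 9 = 0  t=0,i=12
  .#... -> .   bit 8 = 0  t=0,i=5
  ..### -> #   bit 7 = 1  t=1,i=19
  ..##. -> .   bit 6 = 0  t=0,i=8
  ..#.# -> .   bit 5 = 0  t=0,i=14
  ..#.. -> #   bit 4 = 1  t=1,i=13
  ...## -> #   bit 3 = 1  t=0,i=7
  ...#. -> #   bit 2 = 1  t=1,i=6
  ....# -> #   bit 1 = 1  t=1,i=5
  ..... -> .   bit 0 = 0  t=1,i=4
  bits 00001101110001001111100010011110 = 231012510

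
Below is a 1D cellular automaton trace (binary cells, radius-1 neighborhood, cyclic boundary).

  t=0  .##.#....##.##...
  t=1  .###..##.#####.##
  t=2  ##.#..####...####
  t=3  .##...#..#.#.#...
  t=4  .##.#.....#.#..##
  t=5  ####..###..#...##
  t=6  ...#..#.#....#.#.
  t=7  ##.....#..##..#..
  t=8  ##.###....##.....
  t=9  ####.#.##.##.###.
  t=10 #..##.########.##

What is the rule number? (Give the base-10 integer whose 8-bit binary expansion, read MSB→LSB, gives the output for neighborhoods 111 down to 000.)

105

  nb ###: next=.  (t=1,i=2, bit7=0)
  nb ##.: next=#  (t=0,i=2, bit6=1)
  nb #.#: next=#  (t=0,i=3, bit5=1)
  nb #..: next=.  (t=0,i=5, bit4=0)
  nb .##: next=#  (t=0,i=1, bit3=1)
  nb .#.: next=.  (t=0,i=4, bit2=0)
  nb ..#: next=.  (t=0,i=0, bit1=0)
  nb ...: next=#  (t=0,i=6, bit0=1)
  bits 01101001 = 105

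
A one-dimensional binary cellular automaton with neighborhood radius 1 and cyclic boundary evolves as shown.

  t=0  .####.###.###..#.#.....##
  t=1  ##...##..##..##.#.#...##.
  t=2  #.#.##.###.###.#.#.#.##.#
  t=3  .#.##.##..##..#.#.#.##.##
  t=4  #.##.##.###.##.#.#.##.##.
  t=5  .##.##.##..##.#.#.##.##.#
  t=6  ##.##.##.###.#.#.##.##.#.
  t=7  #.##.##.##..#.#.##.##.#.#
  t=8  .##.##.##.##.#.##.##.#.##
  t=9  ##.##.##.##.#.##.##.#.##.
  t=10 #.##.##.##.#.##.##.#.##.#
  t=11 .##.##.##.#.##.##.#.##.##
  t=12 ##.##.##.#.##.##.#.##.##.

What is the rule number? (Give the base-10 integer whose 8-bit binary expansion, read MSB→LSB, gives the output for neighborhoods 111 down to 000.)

58

  ###|.  b7=0 t=0,i=2
  ##.|.  b6=0 t=0,i=4
  #.#|#  b5=1 t=0,i=0
  #..|#  b4=1 t=0,i=13
  .##|#  b3=1 t=0,i=1
  .#.|.  b2=0 t=0,i=15
  ..#|#  b1=1 t=0,i=14
  ...|.  b0=0 t=0,i=19
  bits 00111010 = 58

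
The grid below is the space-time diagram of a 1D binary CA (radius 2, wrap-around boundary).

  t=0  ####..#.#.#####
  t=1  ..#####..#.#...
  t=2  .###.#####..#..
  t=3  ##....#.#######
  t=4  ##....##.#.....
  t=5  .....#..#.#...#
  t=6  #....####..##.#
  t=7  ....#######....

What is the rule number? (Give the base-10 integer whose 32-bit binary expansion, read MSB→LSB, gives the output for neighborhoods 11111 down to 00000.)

1443793848

  #####|.  b31=0 t=0,i=0
  ####.|#  b30=1 t=0,i=2
  ###.#|.  b29=0 t=2,i=3
  ###..|#  b28=1 t=0,i=3
  ##.##|.  b27=0 t=2,i=4
  ##.#.|#  b26=1 t=4,i=8
  ##..#|#  b25=1 t=0,i=4
  ##...|.  b24=0 t=3,i=2
  #.###|.  b23=0 t=0,i=10
  #.##.|.  b22=0 t=6,i=14
  #.#.#|.  b21=0 t=0,i=8
  #.#..|.  b20=0 t=1,i=11
  #..##|#  b19=1 t=6,i=10
  #..#.|#  b18=1 t=0,i=5
  #...#|#  b17=1 t=2,i=14
  #....|.  b16=0 t=1,i=13
  .####|#  b15=1 t=0,i=11
  .###.|.  b14=0 t=2,i=2
  .##.#|.  b13=0 t=4,i=7
  .##..|.  b12=0 t=4,i=1
  .#.##|#  b11=1 t=0,i=9
  .#.#.|.  b10=0 t=0,i=7
  .#..#|#  b9=1 t=5,i=6
  .#...|#  b8=1 t=1,i=12
  ..###|#  b7=1 t=1,i=2
  ..##.|.  b6=0 t=4,i=0
  ..#.#|#  b5=1 t=0,i=6
  ..#..|#  b4=1 t=2,i=12
  ...##|#  b3=1 t=1,i=1
  ...#.|.  b2=0 t=3,i=5
  ....#|.  b1=0 t=1,i=0
  .....|.  b0=0 t=1,i=14
  bits 01010110000011101000101110111000 = 1443793848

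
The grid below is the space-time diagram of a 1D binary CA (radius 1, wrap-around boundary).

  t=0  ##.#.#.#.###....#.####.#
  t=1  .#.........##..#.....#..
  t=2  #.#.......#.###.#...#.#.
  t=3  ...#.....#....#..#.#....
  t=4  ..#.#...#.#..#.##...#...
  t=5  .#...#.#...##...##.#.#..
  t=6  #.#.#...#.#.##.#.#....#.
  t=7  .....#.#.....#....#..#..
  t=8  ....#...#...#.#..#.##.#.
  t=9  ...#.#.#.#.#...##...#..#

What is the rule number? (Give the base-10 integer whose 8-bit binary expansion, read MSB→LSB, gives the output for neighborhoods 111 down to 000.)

82

  nb ###: next=.  (t=0,i=0, bit7=0)
  nb ##.: next=#  (t=0,i=1, bit6=1)
  nb #.#: next=.  (t=0,i=2, bit5=0)
  nb #..: next=#  (t=0,i=12, bit4=1)
  nb .##: next=.  (t=0,i=9, bit3=0)
  nb .#.: next=.  (t=0,i=3, bit2=0)
  nb ..#: next=#  (t=0,i=15, bit1=1)
  nb ...: next=.  (t=0,i=13, bit0=0)
  bits 01010010 = 82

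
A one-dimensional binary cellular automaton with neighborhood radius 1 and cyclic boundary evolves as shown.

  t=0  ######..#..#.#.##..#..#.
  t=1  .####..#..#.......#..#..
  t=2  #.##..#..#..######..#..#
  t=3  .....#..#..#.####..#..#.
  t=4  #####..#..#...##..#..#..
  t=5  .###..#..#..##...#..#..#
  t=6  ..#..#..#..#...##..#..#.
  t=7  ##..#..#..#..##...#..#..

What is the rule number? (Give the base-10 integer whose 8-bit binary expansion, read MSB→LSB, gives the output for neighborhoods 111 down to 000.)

  ### -> #   bit 7 = 1  t=0,i=1
  ##. -> .   bit 6 = 0  t=0,i=5
  #.# -> .   bit 5 = 0  t=0,i=12
  #.. -> .   bit 4 = 0  t=0,i=6
  .## -> .   bit 3 = 0  t=0,i=0
  .#. -> .   bit 2 = 0  t=0,i=8
  ..# -> #   bit 1 = 1  t=0,i=7
  ... -> #   bit 0 = 1  t=1,i=12
  bits 10000011 = 131

131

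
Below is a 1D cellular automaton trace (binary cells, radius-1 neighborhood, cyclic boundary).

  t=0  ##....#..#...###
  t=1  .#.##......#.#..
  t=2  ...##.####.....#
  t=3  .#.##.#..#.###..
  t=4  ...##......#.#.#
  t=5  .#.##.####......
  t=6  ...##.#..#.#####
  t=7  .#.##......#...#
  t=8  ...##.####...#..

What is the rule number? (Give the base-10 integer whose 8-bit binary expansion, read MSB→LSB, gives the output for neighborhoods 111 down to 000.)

73

  nb ###: next=.  (t=0,i=0, bit7=0)
  nb ##.: next=#  (t=0,i=1, bit6=1)
  nb #.#: next=.  (t=1,i=2, bit5=0)
  nb #..: next=.  (t=0,i=2, bit4=0)
  nb .##: next=#  (t=0,i=13, bit3=1)
  nb .#.: next=.  (t=0,i=6, bit2=0)
  nb ..#: next=.  (t=0,i=5, bit1=0)
  nb ...: next=#  (t=0,i=3, bit0=1)
  bits 01001001 = 73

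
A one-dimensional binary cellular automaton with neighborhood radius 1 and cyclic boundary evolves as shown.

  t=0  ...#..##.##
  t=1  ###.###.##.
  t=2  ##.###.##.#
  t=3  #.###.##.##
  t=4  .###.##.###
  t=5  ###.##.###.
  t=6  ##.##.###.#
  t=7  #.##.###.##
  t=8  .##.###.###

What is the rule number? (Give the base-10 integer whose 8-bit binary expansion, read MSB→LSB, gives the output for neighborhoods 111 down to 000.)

  [7] ### => #  t=1,i=1
  [6] ##. => .  t=0,i=7
  [5] #.# => #  t=0,i=8
  [4] #.. => #  t=0,i=0
  [3] .## => #  t=0,i=6
  [2] .#. => .  t=0,i=3
  [1] ..# => #  t=0,i=2
  [0] ... => #  t=0,i=1
  bits 10111011 = 187

187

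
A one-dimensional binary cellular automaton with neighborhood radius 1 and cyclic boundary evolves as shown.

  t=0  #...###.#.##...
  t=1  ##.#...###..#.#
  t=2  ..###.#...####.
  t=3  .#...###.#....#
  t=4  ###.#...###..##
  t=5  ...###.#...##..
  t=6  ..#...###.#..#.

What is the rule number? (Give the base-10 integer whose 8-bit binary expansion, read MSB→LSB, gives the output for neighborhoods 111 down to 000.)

  [7] ### => .  t=0,i=5
  [6] ##. => .  t=0,i=6
  [5] #.# => #  t=0,i=7
  [4] #.. => #  t=0,i=1
  [3] .## => .  t=0,i=4
  [2] .#. => #  t=0,i=0
  [1] ..# => #  t=0,i=3
  [0] ... => .  t=0,i=2
  bits 00110110 = 54

54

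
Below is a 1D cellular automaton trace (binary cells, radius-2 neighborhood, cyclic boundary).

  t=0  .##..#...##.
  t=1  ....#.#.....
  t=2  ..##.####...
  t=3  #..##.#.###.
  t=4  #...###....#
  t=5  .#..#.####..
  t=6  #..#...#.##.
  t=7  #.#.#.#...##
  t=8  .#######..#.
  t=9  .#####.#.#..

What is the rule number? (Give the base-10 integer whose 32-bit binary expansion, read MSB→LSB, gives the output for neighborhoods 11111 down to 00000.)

2637538694

  nb #####: next=#  (t=8,i=3, bit31=1)
  nb ####.: next=.  (t=2,i=7, bit30=0)
  nb ###.#: next=.  (t=3,i=10, bit29=0)
  nb ###..: next=#  (t=2,i=8, bit28=1)
  nb ##.##: next=#  (t=2,i=4, bit27=1)
  nb ##.#.: next=#  (t=3,i=5, bit26=1)
  nb ##..#: next=.  (t=0,i=3, bit25=0)
  nb ##...: next=#  (t=2,i=9, bit24=1)
  nb #.###: next=.  (t=2,i=5, bit23=0)
  nb #.##.: next=.  (t=6,i=9, bit22=0)
  nb #.#.#: next=#  (t=3,i=6, bit21=1)
  nb #.#..: next=#  (t=1,i=6, bit20=1)
  nb #..##: next=.  (t=0,i=0, bit19=0)
  nb #..#.: next=#  (t=0,i=4, bit18=1)
  nb #...#: next=.  (t=0,i=7, bit17=0)
  nb #....: next=#  (t=1,i=8, bit16=1)
  nb .####: next=#  (t=2,i=6, bit15=1)
  nb .###.: next=.  (t=3,i=9, bit14=0)
  nb .##.#: next=#  (t=2,i=3, bit13=1)
  nb .##..: next=.  (t=0,i=2, bit12=0)
  nb .#.##: next=.  (t=3,i=7, bit11=0)
  nb .#.#.: next=#  (t=1,i=5, bit10=1)
  nb .#..#: next=.  (t=3,i=1, bit9=0)
  nb .#...: next=#  (t=0,i=6, bit8=1)
  nb ..###: next=#  (t=4,i=4, bit7=1)
  nb ..##.: next=.  (t=0,i=1, bit6=0)
  nb ..#.#: next=.  (t=1,i=4, bit5=0)
  nb ..#..: next=.  (t=0,i=5, bit4=0)
  nb ...##: next=.  (t=0,i=8, bit3=0)
  nb ...#.: next=#  (t=1,i=3, bit2=1)
  nb ....#: next=#  (t=1,i=2, bit1=1)
  nb .....: next=.  (t=1,i=0, bit0=0)
  bits 10011101001101011010010110000110 = 2637538694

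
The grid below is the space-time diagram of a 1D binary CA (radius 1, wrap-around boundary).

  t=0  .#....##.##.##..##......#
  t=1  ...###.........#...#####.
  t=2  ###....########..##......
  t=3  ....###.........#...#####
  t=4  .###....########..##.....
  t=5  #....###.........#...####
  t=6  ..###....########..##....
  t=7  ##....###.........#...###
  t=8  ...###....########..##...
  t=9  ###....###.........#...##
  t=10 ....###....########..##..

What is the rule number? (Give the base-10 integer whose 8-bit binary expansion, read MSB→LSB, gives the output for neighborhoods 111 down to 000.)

  ###|.  b7=0 t=1,i=4
  ##.|.  b6=0 t=0,i=7
  #.#|.  b5=0 t=0,i=0
  #..|.  b4=0 t=0,i=2
  .##|.  b3=0 t=0,i=6
  .#.|.  b2=0 t=0,i=1
  ..#|#  b1=1 t=0,i=5
  ...|#  b0=1 t=0,i=3
  bits 00000011 = 3

3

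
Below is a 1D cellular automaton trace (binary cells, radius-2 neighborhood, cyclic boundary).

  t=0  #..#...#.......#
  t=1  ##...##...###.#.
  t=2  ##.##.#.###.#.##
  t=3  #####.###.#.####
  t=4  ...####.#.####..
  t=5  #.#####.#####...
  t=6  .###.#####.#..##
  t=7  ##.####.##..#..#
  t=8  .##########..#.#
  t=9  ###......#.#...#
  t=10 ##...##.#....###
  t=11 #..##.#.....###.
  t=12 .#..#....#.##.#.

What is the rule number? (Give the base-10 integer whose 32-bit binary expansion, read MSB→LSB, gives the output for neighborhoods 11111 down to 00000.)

  [31] ##### => .  t=3,i=0
  [30] ####. => #  t=2,i=0
  [29] ###.# => #  t=1,i=12
  [28] ###.. => .  t=4,i=13
  [27] ##.## => #  t=2,i=2
  [26] ##.#. => .  t=1,i=13
  [25] ##..# => #  t=0,i=1
  [24] ##... => .  t=1,i=2
  [23] #.### => #  t=2,i=8
  [22] #.##. => #  t=1,i=0
  [21] #.#.# => #  t=1,i=14
  [20] #.#.. => .  t=6,i=11
  [19] #..## => .  t=6,i=13
  [18] #..#. => .  t=0,i=2
  [17] #...# => #  t=0,i=5
  [16] #.... => .  t=0,i=9
  [15] .#### => #  t=2,i=15
  [14] .###. => .  t=1,i=11
  [13] .##.# => #  t=2,i=4
  [12] .##.. => #  t=0,i=0
  [11] .#.## => #  t=1,i=15
  [10] .#.#. => .  t=8,i=14
  [9] .#..# => #  t=6,i=12
  [8] .#... => .  t=0,i=4
  [7] ..### => #  t=1,i=10
  [6] ..##. => .  t=0,i=15
  [5] ..#.# => .  t=5,i=0
  [4] ..#.. => .  t=0,i=3
  [3] ...## => #  t=0,i=14
  [2] ...#. => #  t=0,i=6
  [1] ....# => .  t=0,i=13
  [0] ..... => #  t=0,i=10
  bits 01101010111000101011101010001101 = 1793243789

1793243789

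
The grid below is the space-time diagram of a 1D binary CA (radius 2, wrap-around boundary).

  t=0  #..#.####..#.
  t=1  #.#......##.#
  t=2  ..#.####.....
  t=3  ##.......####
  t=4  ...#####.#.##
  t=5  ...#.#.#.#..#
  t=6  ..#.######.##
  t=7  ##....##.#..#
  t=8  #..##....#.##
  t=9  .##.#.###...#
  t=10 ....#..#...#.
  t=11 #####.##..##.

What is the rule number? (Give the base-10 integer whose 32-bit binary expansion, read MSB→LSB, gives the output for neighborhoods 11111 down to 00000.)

2721928343

  nb #####: next=#  (t=3,i=11, bit31=1)
  nb ####.: next=.  (t=0,i=7, bit30=0)
  nb ###.#: next=#  (t=4,i=7, bit29=1)
  nb ###..: next=.  (t=0,i=8, bit28=0)
  nb ##.##: next=.  (t=1,i=11, bit27=0)
  nb ##.#.: next=.  (t=1,i=1, bit26=0)
  nb ##..#: next=#  (t=0,i=9, bit25=1)
  nb ##...: next=.  (t=2,i=8, bit24=0)
  nb #.###: next=.  (t=0,i=5, bit23=0)
  nb #.##.: next=.  (t=1,i=12, bit22=0)
  nb #.#.#: next=#  (t=4,i=9, bit21=1)
  nb #.#..: next=#  (t=0,i=0, bit20=1)
  nb #..##: next=#  (t=7,i=11, bit19=1)
  nb #..#.: next=#  (t=0,i=2, bit18=1)
  nb #...#: next=.  (t=4,i=1, bit17=0)
  nb #....: next=#  (t=1,i=4, bit16=1)
  nb .####: next=.  (t=0,i=6, bit15=0)
  nb .###.: next=#  (t=7,i=0, bit14=1)
  nb .##.#: next=.  (t=1,i=0, bit13=0)
  nb .##..: next=#  (t=4,i=12, bit12=1)
  nb .#.##: next=.  (t=0,i=4, bit11=0)
  nb .#.#.: next=#  (t=0,i=12, bit10=1)
  nb .#..#: next=.  (t=0,i=1, bit9=0)
  nb .#...: next=.  (t=1,i=3, bit8=0)
  nb ..###: next=#  (t=3,i=9, bit7=1)
  nb ..##.: next=.  (t=1,i=9, bit6=0)
  nb ..#.#: next=.  (t=0,i=3, bit5=0)
  nb ..#..: next=#  (t=5,i=12, bit4=1)
  nb ...##: next=.  (t=1,i=8, bit3=0)
  nb ...#.: next=#  (t=2,i=1, bit2=1)
  nb ....#: next=#  (t=1,i=7, bit1=1)
  nb .....: next=#  (t=1,i=5, bit0=1)
  bits 10100010001111010101010010010111 = 2721928343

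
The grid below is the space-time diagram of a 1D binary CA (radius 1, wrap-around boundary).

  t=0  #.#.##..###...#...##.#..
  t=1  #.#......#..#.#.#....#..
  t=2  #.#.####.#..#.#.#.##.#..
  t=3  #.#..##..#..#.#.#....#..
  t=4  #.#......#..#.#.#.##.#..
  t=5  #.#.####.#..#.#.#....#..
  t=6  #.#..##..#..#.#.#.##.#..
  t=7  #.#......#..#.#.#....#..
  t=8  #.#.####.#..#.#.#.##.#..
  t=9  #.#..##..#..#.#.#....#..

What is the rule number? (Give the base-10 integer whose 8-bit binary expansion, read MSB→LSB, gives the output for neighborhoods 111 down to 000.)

133

  [7] ### => #  t=0,i=9
  [6] ##. => .  t=0,i=5
  [5] #.# => .  t=0,i=1
  [4] #.. => .  t=0,i=6
  [3] .## => .  t=0,i=4
  [2] .#. => #  t=0,i=0
  [1] ..# => .  t=0,i=7
  [0] ... => #  t=0,i=12
  bits 10000101 = 133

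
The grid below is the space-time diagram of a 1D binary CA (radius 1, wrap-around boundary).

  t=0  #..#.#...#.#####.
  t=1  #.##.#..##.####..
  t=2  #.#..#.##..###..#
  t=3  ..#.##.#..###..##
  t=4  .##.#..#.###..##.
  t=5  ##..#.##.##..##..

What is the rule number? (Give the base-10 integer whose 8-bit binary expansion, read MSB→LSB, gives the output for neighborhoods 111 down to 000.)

142

  [7] ### => #  t=0,i=12
  [6] ##. => .  t=0,i=15
  [5] #.# => .  t=0,i=4
  [4] #.. => .  t=0,i=1
  [3] .## => #  t=0,i=11
  [2] .#. => #  t=0,i=0
  [1] ..# => #  t=0,i=2
  [0] ... => .  t=0,i=7
  bits 10001110 = 142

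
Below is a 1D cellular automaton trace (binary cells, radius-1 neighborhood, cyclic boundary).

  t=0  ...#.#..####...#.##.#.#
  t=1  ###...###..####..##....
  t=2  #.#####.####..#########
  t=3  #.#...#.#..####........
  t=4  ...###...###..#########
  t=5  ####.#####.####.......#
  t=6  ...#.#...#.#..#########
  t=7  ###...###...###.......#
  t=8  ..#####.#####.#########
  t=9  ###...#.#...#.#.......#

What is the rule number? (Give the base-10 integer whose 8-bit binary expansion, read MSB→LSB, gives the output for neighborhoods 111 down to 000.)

  nb ###: next=.  (t=0,i=9, bit7=0)
  nb ##.: next=#  (t=0,i=11, bit6=1)
  nb #.#: next=.  (t=0,i=4, bit5=0)
  nb #..: next=#  (t=0,i=0, bit4=1)
  nb .##: next=#  (t=0,i=8, bit3=1)
  nb .#.: next=.  (t=0,i=3, bit2=0)
  nb ..#: next=#  (t=0,i=2, bit1=1)
  nb ...: next=#  (t=0,i=1, bit0=1)
  bits 01011011 = 91

91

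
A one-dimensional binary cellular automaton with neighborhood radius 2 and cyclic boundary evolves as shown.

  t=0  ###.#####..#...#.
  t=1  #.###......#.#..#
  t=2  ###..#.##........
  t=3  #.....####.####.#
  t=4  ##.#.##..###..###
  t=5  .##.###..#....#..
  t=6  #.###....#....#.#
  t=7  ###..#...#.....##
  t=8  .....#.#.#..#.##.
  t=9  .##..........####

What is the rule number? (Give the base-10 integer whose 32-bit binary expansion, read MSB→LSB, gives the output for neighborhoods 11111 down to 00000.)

  ##### -> .   bit 31 = 0  t=0,i=6
  ####. -> .   bit 30 = 0  t=0,i=7
  ###.# -> #   bit 29 = 1  t=0,i=2
  ###.. -> .   bit 28 = 0  t=0,i=8
  ##.## -> #   bit 27 = 1  t=0,i=3
  ##.#. -> #   bit 26 = 1  t=4,i=2
  ##..# -> .   bit 25 = 0  t=0,i=9
  ##... -> #   bit 24 = 1  t=1,i=5
  #.### -> #   bit 23 = 1  t=0,i=0
  #.##. -> #   bit 22 = 1  t=2,i=7
  #.#.# -> .   bit 21 = 0  t=4,i=3
  #.#.. -> .   bit 20 = 0  t=1,i=13
  #..## -> .   bit 19 = 0  t=1,i=15
  #..#. -> .   bit 18 = 0  t=0,i=10
  #...# -> #   bit 17 = 1  t=0,i=13
  #.... -> .   bit 16 = 0  t=1,i=6
  .#### -> .   bit 15 = 0  t=0,i=5
  .###. -> .   bit 14 = 0  t=0,i=1
  .##.# -> #   bit 13 = 1  t=1,i=0
  .##.. -> #   bit 12 = 1  t=2,i=8
  .#.## -> #   bit 11 = 1  t=0,i=16
  .#.#. -> .   bit 10 = 0  t=1,i=12
  .#..# -> .   bit 9 = 0  t=1,i=14
  .#... -> .   bit 8 = 0  t=0,i=12
  ..### -> #   bit 7 = 1  t=2,i=0
  ..##. -> .   bit 6 = 0  t=1,i=16
  ..#.# -> .   bit 5 = 0  t=0,i=15
  ..#.. -> #   bit 4 = 1  t=0,i=11
  ...## -> #   bit 3 = 1  t=2,i=16
  ...#. -> .   bit 2 = 0  t=0,i=14
  ....# -> .   bit 1 = 0  t=1,i=9
  ..... -> #   bit 0 = 1  t=1,i=7
  bits 00101101110000100011100010011001 = 767703193

767703193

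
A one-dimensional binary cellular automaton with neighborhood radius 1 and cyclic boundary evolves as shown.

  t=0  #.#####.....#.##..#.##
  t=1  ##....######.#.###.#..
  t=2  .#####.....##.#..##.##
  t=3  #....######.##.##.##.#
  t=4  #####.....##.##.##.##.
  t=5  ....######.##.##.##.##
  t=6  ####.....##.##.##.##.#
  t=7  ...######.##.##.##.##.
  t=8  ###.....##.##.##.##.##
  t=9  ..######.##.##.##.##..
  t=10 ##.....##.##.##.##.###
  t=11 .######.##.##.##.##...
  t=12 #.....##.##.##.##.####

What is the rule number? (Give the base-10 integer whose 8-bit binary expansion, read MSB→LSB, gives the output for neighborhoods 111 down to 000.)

115

  ### -> .   bit 7 = 0  t=0,i=3
  ##. -> #   bit 6 = 1  t=0,i=0
  #.# -> #   bit 5 = 1  t=0,i=1
  #.. -> #   bit 4 = 1  t=0,i=7
  .## -> .   bit 3 = 0  t=0,i=2
  .#. -> .   bit 2 = 0  t=0,i=12
  ..# -> #   bit 1 = 1  t=0,i=11
  ... -> #   bit 0 = 1  t=0,i=8
  bits 01110011 = 115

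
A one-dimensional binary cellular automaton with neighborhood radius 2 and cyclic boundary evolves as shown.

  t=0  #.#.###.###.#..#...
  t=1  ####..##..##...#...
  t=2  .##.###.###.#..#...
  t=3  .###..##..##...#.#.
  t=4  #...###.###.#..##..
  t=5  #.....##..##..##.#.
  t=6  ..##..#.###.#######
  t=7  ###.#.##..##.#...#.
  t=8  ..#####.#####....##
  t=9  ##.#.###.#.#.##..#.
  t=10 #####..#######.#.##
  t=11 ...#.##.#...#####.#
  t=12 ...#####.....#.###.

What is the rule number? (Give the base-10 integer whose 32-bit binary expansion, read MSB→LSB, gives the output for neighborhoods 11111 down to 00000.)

1869196401

  #####|.  b31=0 t=6,i=14
  ####.|#  b30=1 t=1,i=2
  ###.#|#  b29=1 t=0,i=6
  ###..|.  b28=0 t=1,i=3
  ##.##|#  b27=1 t=0,i=7
  ##.#.|#  b26=1 t=0,i=11
  ##..#|#  b25=1 t=1,i=4
  ##...|#  b24=1 t=1,i=12
  #.###|.  b23=0 t=0,i=4
  #.##.|#  b22=1 t=7,i=6
  #.#.#|#  b21=1 t=0,i=2
  #.#..|.  b20=0 t=0,i=12
  #..##|#  b19=1 t=1,i=5
  #..#.|.  b18=0 t=0,i=14
  #...#|.  b17=0 t=0,i=17
  #....|#  b16=1 t=2,i=17
  .####|#  b15=1 t=1,i=1
  .###.|.  b14=0 t=0,i=5
  .##.#|#  b13=1 t=2,i=2
  .##..|.  b12=0 t=1,i=7
  .#.##|#  b11=1 t=0,i=3
  .#.#.|#  b10=1 t=0,i=1
  .#..#|.  b9=0 t=0,i=13
  .#...|.  b8=0 t=0,i=16
  ..###|.  b7=0 t=1,i=0
  ..##.|#  b6=1 t=1,i=6
  ..#.#|#  b5=1 t=0,i=0
  ..#..|#  b4=1 t=0,i=15
  ...##|.  b3=0 t=1,i=18
  ...#.|.  b2=0 t=0,i=18
  ....#|.  b1=0 t=2,i=18
  .....|#  b0=1 t=5,i=3
  bits 01101111011010011010110001110001 = 1869196401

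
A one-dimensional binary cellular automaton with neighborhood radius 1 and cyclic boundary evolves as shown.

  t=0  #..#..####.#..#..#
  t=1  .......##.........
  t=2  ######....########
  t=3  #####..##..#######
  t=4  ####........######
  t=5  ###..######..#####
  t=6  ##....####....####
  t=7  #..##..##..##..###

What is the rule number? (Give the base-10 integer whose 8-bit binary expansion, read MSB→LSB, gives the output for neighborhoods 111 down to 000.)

  nb ###: next=#  (t=0,i=7, bit7=1)
  nb ##.: next=.  (t=0,i=0, bit6=0)
  nb #.#: next=.  (t=0,i=10, bit5=0)
  nb #..: next=.  (t=0,i=1, bit4=0)
  nb .##: next=.  (t=0,i=6, bit3=0)
  nb .#.: next=.  (t=0,i=3, bit2=0)
  nb ..#: next=.  (t=0,i=2, bit1=0)
  nb ...: next=#  (t=1,i=0, bit0=1)
  bits 10000001 = 129

129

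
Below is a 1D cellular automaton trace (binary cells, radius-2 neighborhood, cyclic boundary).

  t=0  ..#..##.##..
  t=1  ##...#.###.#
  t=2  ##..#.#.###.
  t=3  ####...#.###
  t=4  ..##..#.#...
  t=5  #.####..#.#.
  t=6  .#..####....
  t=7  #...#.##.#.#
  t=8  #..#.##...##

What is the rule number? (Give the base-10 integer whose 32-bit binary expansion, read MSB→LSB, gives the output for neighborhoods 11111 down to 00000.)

  ##### -> .   bit 31 = 0  t=3,i=0
  ####. -> #   bit 30 = 1  t=3,i=2
  ###.# -> #   bit 29 = 1  t=1,i=9
  ###.. -> #   bit 28 = 1  t=1,i=1
  ##.## -> #   bit 27 = 1  t=0,i=7
  ##.#. -> .   bit 26 = 0  t=7,i=8
  ##..# -> #   bit 25 = 1  t=2,i=2
  ##... -> .   bit 24 = 0  t=0,i=10
  #.### -> .   bit 23 = 0  t=1,i=7
  #.##. -> #   bit 22 = 1  t=0,i=8
  #.#.# -> .   bit 21 = 0  t=2,i=6
  #.#.. -> #   bit 20 = 1  t=4,i=8
  #..## -> .   bit 19 = 0  t=0,i=4
  #..#. -> #   bit 18 = 1  t=2,i=3
  #...# -> .   bit 17 = 0  t=1,i=3
  #.... -> #   bit 16 = 1  t=0,i=11
  .#### -> .   bit 15 = 0  t=3,i=10
  .###. -> #   bit 14 = 1  t=1,i=0
  .##.# -> .   bit 13 = 0  t=0,i=6
  .##.. -> #   bit 12 = 1  t=0,i=9
  .#.## -> #   bit 11 = 1  t=1,i=6
  .#.#. -> .   bit 10 = 0  t=2,i=5
  .#..# -> .   bit 9 = 0  t=0,i=3
  .#... -> .   bit 8 = 0  t=4,i=9
  ..### -> #   bit 7 = 1  t=6,i=4
  ..##. -> #   bit 6 = 1  t=0,i=5
  ..#.# -> .   bit 5 = 0  t=1,i=5
  ..#.. -> .   bit 4 = 0  t=0,i=2
  ...## -> .   bit 3 = 0  t=4,i=1
  ...#. -> #   bit 2 = 1  t=0,i=1
  ....# -> #   bit 1 = 1  t=0,i=0
  ..... -> .   bit 0 = 0  t=4,i=11
  bits 01111010010101010101100011000110 = 2052413638

2052413638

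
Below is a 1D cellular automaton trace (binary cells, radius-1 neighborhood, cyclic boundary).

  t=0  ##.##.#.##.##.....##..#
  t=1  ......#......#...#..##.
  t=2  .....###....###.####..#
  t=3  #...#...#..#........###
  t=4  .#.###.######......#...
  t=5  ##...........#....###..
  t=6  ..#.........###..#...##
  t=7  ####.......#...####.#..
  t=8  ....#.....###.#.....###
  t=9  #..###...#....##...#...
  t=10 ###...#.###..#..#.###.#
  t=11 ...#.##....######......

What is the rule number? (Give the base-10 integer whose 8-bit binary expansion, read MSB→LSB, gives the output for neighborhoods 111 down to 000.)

  [7] ### => .  t=0,i=0
  [6] ##. => .  t=0,i=1
  [5] #.# => .  t=0,i=2
  [4] #.. => #  t=0,i=13
  [3] .## => .  t=0,i=3
  [2] .#. => #  t=0,i=6
  [1] ..# => #  t=0,i=17
  [0] ... => .  t=0,i=14
  bits 00010110 = 22

22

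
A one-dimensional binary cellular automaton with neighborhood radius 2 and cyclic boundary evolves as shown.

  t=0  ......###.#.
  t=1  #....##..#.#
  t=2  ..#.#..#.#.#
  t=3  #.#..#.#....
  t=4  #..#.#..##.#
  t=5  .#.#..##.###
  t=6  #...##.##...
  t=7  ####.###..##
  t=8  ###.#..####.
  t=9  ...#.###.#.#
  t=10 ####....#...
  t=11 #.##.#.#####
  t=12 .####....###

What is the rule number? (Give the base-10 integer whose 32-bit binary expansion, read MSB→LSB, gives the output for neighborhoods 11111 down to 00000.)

3729466300

  [31] ##### => #  t=7,i=0
  [30] ####. => #  t=7,i=2
  [29] ###.# => .  t=0,i=8
  [28] ###.. => #  t=7,i=7
  [27] ##.## => #  t=4,i=10
  [26] ##.#. => #  t=0,i=9
  [25] ##..# => #  t=1,i=7
  [24] ##... => .  t=1,i=1
  [23] #.### => .  t=5,i=9
  [22] #.##. => #  t=1,i=11
  [21] #.#.# => .  t=2,i=9
  [20] #.#.. => .  t=0,i=10
  [19] #..## => #  t=4,i=7
  [18] #..#. => .  t=1,i=8
  [17] #...# => #  t=6,i=2
  [16] #.... => #  t=0,i=0
  [15] .#### => .  t=7,i=11
  [14] .###. => .  t=0,i=7
  [13] .##.# => #  t=4,i=9
  [12] .##.. => .  t=1,i=0
  [11] .#.## => .  t=1,i=10
  [10] .#.#. => .  t=2,i=3
  [9] .#..# => #  t=2,i=0
  [8] .#... => #  t=0,i=11
  [7] ..### => #  t=0,i=6
  [6] ..##. => .  t=1,i=5
  [5] ..#.# => #  t=1,i=9
  [4] ..#.. => #  t=6,i=0
  [3] ...## => #  t=0,i=5
  [2] ...#. => #  t=3,i=11
  [1] ....# => .  t=0,i=4
  [0] ..... => .  t=0,i=1
  bits 11011110010010110010001110111100 = 3729466300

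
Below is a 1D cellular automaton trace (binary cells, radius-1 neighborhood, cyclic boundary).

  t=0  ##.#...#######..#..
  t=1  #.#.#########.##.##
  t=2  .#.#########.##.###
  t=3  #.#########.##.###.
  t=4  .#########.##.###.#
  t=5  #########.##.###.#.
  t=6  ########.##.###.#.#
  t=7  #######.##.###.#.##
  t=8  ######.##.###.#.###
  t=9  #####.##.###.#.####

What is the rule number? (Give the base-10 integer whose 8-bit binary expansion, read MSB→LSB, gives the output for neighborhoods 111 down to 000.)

187

  [7] ### => #  t=0,i=8
  [6] ##. => .  t=0,i=1
  [5] #.# => #  t=0,i=2
  [4] #.. => #  t=0,i=4
  [3] .## => #  t=0,i=0
  [2] .#. => .  t=0,i=3
  [1] ..# => #  t=0,i=6
  [0] ... => #  t=0,i=5
  bits 10111011 = 187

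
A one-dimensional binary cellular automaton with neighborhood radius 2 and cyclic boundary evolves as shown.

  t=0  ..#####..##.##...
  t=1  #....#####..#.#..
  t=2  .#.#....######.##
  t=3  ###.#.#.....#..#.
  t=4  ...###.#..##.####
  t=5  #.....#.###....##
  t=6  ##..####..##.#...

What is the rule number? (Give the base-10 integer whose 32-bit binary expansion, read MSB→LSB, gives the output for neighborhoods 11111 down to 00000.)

1466699622

  ##### -> .   bit 31 = 0  t=0,i=4
  ####. -> #   bit 30 = 1  t=0,i=5
  ###.# -> .   bit 29 = 0  t=2,i=13
  ###.. -> #   bit 28 = 1  t=0,i=6
  ##.## -> .   bit 27 = 0  t=0,i=11
  ##.#. -> #   bit 26 = 1  t=2,i=0
  ##..# -> #   bit 25 = 1  t=0,i=7
  ##... -> #   bit 24 = 1  t=0,i=14
  #.### -> .   bit 23 = 0  t=3,i=0
  #.##. -> #   bit 22 = 1  t=0,i=12
  #.#.# -> #   bit 21 = 1  t=2,i=1
  #.#.. -> .   bit 20 = 0  t=1,i=14
  #..## -> #   bit 19 = 1  t=0,i=8
  #..#. -> #   bit 18 = 1  t=1,i=11
  #...# -> .   bit 17 = 0  t=4,i=1
  #.... -> .   bit 16 = 0  t=0,i=15
  .#### -> .   bit 15 = 0  t=0,i=3
  .###. -> .   bit 14 = 0  t=3,i=1
  .##.# -> .   bit 13 = 0  t=0,i=10
  .##.. -> .   bit 12 = 0  t=0,i=13
  .#.## -> #   bit 11 = 1  t=3,i=16
  .#.#. -> #   bit 10 = 1  t=1,i=13
  .#..# -> #   bit 9 = 1  t=1,i=15
  .#... -> #   bit 8 = 1  t=1,i=1
  ..### -> .   bit 7 = 0  t=0,i=2
  ..##. -> #   bit 6 = 1  t=0,i=9
  ..#.# -> #   bit 5 = 1  t=1,i=12
  ..#.. -> .   bit 4 = 0  t=1,i=0
  ...## -> .   bit 3 = 0  t=0,i=1
  ...#. -> #   bit 2 = 1  t=3,i=11
  ....# -> #   bit 1 = 1  t=0,i=0
  ..... -> .   bit 0 = 0  t=0,i=16
  bits 01010111011011000000111101100110 = 1466699622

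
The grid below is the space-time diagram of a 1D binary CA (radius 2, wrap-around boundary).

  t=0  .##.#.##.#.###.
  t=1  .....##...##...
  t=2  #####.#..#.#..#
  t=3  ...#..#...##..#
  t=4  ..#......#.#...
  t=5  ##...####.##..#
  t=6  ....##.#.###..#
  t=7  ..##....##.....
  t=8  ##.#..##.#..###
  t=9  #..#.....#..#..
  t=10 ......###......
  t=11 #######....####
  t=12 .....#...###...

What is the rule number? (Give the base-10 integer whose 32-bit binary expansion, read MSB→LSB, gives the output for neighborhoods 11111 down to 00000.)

1221598351

  #####|.  b31=0 t=2,i=1
  ####.|#  b30=1 t=2,i=3
  ###.#|.  b29=0 t=2,i=4
  ###..|.  b28=0 t=0,i=13
  ##.##|#  b27=1 t=5,i=9
  ##.#.|.  b26=0 t=0,i=3
  ##..#|.  b25=0 t=0,i=14
  ##...|.  b24=0 t=1,i=7
  #.###|#  b23=1 t=0,i=11
  #.##.|#  b22=1 t=0,i=6
  #.#.#|.  b21=0 t=0,i=4
  #.#..|#  b20=1 t=2,i=6
  #..##|.  b19=0 t=0,i=0
  #..#.|.  b18=0 t=2,i=8
  #...#|.  b17=0 t=1,i=8
  #....|.  b16=0 t=1,i=13
  .####|.  b15=0 t=2,i=0
  .###.|.  b14=0 t=0,i=12
  .##.#|.  b13=0 t=0,i=2
  .##..|#  b12=1 t=1,i=6
  .#.##|#  b11=1 t=0,i=5
  .#.#.|#  b10=1 t=2,i=10
  .#..#|.  b9=0 t=2,i=7
  .#...|.  b8=0 t=3,i=0
  ..###|#  b7=1 t=2,i=14
  ..##.|.  b6=0 t=0,i=1
  ..#.#|.  b5=0 t=2,i=9
  ..#..|.  b4=0 t=3,i=3
  ...##|#  b3=1 t=1,i=4
  ...#.|#  b2=1 t=3,i=2
  ....#|#  b1=1 t=1,i=3
  .....|#  b0=1 t=1,i=0
  bits 01001000110100000001110010001111 = 1221598351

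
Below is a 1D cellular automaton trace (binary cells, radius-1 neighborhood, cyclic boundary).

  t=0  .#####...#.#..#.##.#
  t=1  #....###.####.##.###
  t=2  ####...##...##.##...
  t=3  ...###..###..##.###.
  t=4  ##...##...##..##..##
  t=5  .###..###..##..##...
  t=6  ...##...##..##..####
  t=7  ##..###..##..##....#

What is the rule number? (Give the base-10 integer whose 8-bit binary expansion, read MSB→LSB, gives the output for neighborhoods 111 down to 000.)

  ### -> .   bit 7 = 0  t=0,i=2
  ##. -> #   bit 6 = 1  t=0,i=5
  #.# -> #   bit 5 = 1  t=0,i=0
  #.. -> #   bit 4 = 1  t=0,i=6
  .## -> .   bit 3 = 0  t=0,i=1
  .#. -> #   bit 2 = 1  t=0,i=9
  ..# -> .   bit 1 = 0  t=0,i=8
  ... -> #   bit 0 = 1  t=0,i=7
  bits 01110101 = 117

117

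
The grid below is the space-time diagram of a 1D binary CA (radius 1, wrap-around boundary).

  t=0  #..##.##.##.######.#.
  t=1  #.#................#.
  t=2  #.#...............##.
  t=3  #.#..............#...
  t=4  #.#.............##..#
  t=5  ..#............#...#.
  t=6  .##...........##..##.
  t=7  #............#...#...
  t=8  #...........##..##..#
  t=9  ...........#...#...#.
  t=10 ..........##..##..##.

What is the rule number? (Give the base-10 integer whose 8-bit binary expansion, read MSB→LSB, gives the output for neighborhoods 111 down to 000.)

  [7] ### => .  t=0,i=13
  [6] ##. => .  t=0,i=4
  [5] #.# => .  t=0,i=5
  [4] #.. => .  t=0,i=1
  [3] .## => .  t=0,i=3
  [2] .#. => #  t=0,i=0
  [1] ..# => #  t=0,i=2
  [0] ... => .  t=1,i=4
  bits 00000110 = 6

6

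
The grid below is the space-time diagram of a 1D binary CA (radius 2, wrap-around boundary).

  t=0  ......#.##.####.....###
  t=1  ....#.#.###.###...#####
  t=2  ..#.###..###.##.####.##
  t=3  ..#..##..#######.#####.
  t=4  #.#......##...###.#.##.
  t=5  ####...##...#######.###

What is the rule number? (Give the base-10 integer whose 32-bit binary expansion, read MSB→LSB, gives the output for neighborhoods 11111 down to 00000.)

  ##### -> .   bit 31 = 0  t=1,i=20
  ####. -> #   bit 30 = 1  t=0,i=13
  ###.# -> #   bit 29 = 1  t=1,i=10
  ###.. -> #   bit 28 = 1  t=0,i=14
  ##.## -> #   bit 27 = 1  t=0,i=10
  ##.#. -> #   bit 26 = 1  t=4,i=17
  ##..# -> .   bit 25 = 0  t=2,i=0
  ##... -> .   bit 24 = 0  t=0,i=0
  #.### -> .   bit 23 = 0  t=0,i=11
  #.##. -> #   bit 22 = 1  t=0,i=8
  #.#.# -> #   bit 21 = 1  t=1,i=6
  #.#.. -> #   bit 20 = 1  t=4,i=2
  #..## -> .   bit 19 = 0  t=2,i=8
  #..#. -> .   bit 18 = 0  t=2,i=1
  #...# -> #   bit 17 = 1  t=1,i=16
  #.... -> .   bit 16 = 0  t=0,i=1
  .#### -> #   bit 15 = 1  t=0,i=12
  .###. -> #   bit 14 = 1  t=0,i=21
  .##.# -> #   bit 13 = 1  t=0,i=9
  .##.. -> .   bit 12 = 0  t=2,i=22
  .#.## -> .   bit 11 = 0  t=0,i=7
  .#.#. -> #   bit 10 = 1  t=1,i=5
  .#..# -> .   bit 9 = 0  t=3,i=3
  .#... -> #   bit 8 = 1  t=4,i=3
  ..### -> #   bit 7 = 1  t=0,i=20
  ..##. -> .   bit 6 = 0  t=3,i=5
  ..#.# -> #   bit 5 = 1  t=0,i=6
  ..#.. -> #   bit 4 = 1  t=3,i=2
  ...## -> #   bit 3 = 1  t=0,i=19
  ...#. -> .   bit 2 = 0  t=0,i=5
  ....# -> #   bit 1 = 1  t=0,i=4
  ..... -> .   bit 0 = 0  t=0,i=2
  bits 01111100011100101110010110111010 = 2087904698

2087904698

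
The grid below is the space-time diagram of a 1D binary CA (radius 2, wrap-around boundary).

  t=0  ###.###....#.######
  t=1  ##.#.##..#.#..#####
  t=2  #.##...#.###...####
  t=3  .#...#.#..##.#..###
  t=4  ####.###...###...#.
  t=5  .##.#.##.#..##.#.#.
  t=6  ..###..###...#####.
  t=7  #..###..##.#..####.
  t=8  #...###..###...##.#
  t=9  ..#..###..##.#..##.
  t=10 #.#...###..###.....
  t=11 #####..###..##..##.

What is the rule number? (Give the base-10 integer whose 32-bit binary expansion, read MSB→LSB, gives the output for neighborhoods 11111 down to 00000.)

3727877427

  #####|#  b31=1 t=0,i=0
  ####.|#  b30=1 t=0,i=1
  ###.#|.  b29=0 t=0,i=2
  ###..|#  b28=1 t=0,i=6
  ##.##|#  b27=1 t=0,i=3
  ##.#.|#  b26=1 t=1,i=2
  ##..#|#  b25=1 t=1,i=7
  ##...|.  b24=0 t=0,i=7
  #.###|.  b23=0 t=0,i=4
  #.##.|.  b22=0 t=1,i=5
  #.#.#|#  b21=1 t=1,i=3
  #.#..|#  b20=1 t=1,i=11
  #..##|.  b19=0 t=1,i=13
  #..#.|.  b18=0 t=1,i=8
  #...#|#  b17=1 t=2,i=5
  #....|.  b16=0 t=0,i=8
  .####|#  b15=1 t=0,i=14
  .###.|#  b14=1 t=0,i=5
  .##.#|#  b13=1 t=3,i=11
  .##..|.  b12=0 t=1,i=6
  .#.##|.  b11=0 t=0,i=12
  .#.#.|#  b10=1 t=1,i=10
  .#..#|.  b9=0 t=1,i=12
  .#...|#  b8=1 t=3,i=2
  ..###|.  b7=0 t=1,i=14
  ..##.|.  b6=0 t=3,i=10
  ..#.#|#  b5=1 t=0,i=11
  ..#..|#  b4=1 t=9,i=2
  ...##|.  b3=0 t=2,i=14
  ...#.|.  b2=0 t=0,i=10
  ....#|#  b1=1 t=0,i=9
  .....|#  b0=1 t=10,i=16
  bits 11011110001100101110010100110011 = 3727877427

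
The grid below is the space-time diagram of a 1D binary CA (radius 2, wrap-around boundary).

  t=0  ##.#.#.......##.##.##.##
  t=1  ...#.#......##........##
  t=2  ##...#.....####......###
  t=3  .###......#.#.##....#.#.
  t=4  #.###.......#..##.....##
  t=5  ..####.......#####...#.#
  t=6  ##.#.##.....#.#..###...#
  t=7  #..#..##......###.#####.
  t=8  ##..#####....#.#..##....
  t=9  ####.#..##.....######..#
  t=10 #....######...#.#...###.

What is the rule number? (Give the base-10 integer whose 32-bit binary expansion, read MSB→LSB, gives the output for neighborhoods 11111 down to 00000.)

331010632

  [31] ##### => .  t=2,i=23
  [30] ####. => .  t=0,i=0
  [29] ###.# => .  t=0,i=1
  [28] ###.. => #  t=2,i=1
  [27] ##.## => .  t=0,i=15
  [26] ##.#. => .  t=0,i=2
  [25] ##..# => #  t=8,i=2
  [24] ##... => #  t=1,i=0
  [23] #.### => #  t=0,i=22
  [22] #.##. => .  t=0,i=16
  [21] #.#.# => #  t=0,i=3
  [20] #.#.. => #  t=0,i=5
  [19] #..## => #  t=3,i=0
  [18] #..#. => .  t=7,i=2
  [17] #...# => #  t=1,i=1
  [16] #.... => .  t=0,i=7
  [15] .#### => #  t=0,i=23
  [14] .###. => #  t=3,i=2
  [13] .##.# => .  t=0,i=14
  [12] .##.. => #  t=1,i=13
  [11] .#.## => .  t=3,i=13
  [10] .#.#. => .  t=0,i=4
  [9] .#..# => #  t=3,i=23
  [8] .#... => .  t=0,i=6
  [7] ..### => .  t=2,i=11
  [6] ..##. => #  t=0,i=13
  [5] ..#.# => .  t=1,i=3
  [4] ..#.. => .  t=2,i=5
  [3] ...## => #  t=0,i=12
  [2] ...#. => .  t=1,i=2
  [1] ....# => .  t=0,i=11
  [0] ..... => .  t=0,i=8
  bits 00010011101110101101001001001000 = 331010632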